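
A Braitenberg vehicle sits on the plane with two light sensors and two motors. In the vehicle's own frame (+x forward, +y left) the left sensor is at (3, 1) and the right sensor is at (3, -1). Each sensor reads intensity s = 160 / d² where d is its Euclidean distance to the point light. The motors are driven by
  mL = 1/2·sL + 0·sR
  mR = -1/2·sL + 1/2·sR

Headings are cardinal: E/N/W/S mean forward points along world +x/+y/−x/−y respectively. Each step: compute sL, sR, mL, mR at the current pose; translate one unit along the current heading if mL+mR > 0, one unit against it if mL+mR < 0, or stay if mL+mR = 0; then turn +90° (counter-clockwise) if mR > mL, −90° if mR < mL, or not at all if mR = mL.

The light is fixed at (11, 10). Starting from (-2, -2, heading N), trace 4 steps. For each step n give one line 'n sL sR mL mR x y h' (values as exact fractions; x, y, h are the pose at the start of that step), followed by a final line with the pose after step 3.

n=0: pose=(-2,-2,N); sL=160/277, sR=32/45; mL=80/277, mR=832/12465; mL+mR=16/45 → advance +1; mR−mL=-2768/12465 → turn -1·90°
n=1: pose=(-2,-1,E); sL=4/5, sR=40/61; mL=2/5, mR=-22/305; mL+mR=20/61 → advance +1; mR−mL=-144/305 → turn -1·90°
n=2: pose=(-1,-1,S); sL=160/317, sR=32/73; mL=80/317, mR=-768/23141; mL+mR=16/73 → advance +1; mR−mL=-6608/23141 → turn -1·90°
n=3: pose=(-1,-2,W); sL=80/197, sR=80/173; mL=40/197, mR=960/34081; mL+mR=40/173 → advance +1; mR−mL=-5960/34081 → turn -1·90°

0 160/277 32/45 80/277 832/12465 -2 -2 N
1 4/5 40/61 2/5 -22/305 -2 -1 E
2 160/317 32/73 80/317 -768/23141 -1 -1 S
3 80/197 80/173 40/197 960/34081 -1 -2 W
final -2 -2 N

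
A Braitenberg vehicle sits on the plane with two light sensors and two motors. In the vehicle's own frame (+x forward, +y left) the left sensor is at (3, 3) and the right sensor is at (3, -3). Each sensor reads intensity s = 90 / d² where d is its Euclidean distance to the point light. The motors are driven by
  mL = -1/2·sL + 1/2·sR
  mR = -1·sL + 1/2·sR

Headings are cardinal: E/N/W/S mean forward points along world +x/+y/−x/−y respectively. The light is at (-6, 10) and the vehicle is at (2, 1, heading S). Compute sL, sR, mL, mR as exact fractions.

left sensor world pos  = (5, -2); dL² = 265
right sensor world pos = (-1, -2); dR² = 169
sL = 90/265 = 18/53
sR = 90/169 = 90/169
mL = -1/2·sL + 1/2·sR = 864/8957
mR = -1·sL + 1/2·sR = -657/8957

18/53 90/169 864/8957 -657/8957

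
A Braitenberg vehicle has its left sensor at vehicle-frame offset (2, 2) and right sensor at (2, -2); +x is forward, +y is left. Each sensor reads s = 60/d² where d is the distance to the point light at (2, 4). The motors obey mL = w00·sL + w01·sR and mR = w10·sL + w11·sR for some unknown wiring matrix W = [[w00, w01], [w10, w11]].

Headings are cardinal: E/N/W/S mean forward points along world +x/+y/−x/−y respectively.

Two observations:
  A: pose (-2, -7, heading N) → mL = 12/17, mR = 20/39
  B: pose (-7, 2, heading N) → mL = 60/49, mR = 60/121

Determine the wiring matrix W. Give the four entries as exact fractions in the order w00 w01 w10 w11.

obs A: pose=(-2,-7,N) → sL=20/39, sR=12/17, mL=12/17, mR=20/39
obs B: pose=(-7,2,N) → sL=60/121, sR=60/49, mL=60/49, mR=60/121
sensor matrix S = [[20/39, 12/17], [60/121, 60/49]]; det S = 364160/1310309
solve [mL_A; mL_B] = S·[w00; w01] and [mR_A; mR_B] = S·[w10; w11]:
  w00 = 0, w01 = 1, w10 = 1, w11 = 0

0 1 1 0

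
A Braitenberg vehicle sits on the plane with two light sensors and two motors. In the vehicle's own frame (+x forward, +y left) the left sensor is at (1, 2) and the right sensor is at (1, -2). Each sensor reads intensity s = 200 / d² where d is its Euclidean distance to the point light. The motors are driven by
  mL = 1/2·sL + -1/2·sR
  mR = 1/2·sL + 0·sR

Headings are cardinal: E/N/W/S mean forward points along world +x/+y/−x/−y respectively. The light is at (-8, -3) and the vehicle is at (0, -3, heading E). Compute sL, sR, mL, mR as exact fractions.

left sensor world pos  = (1, -1); dL² = 85
right sensor world pos = (1, -5); dR² = 85
sL = 200/85 = 40/17
sR = 200/85 = 40/17
mL = 1/2·sL + -1/2·sR = 0
mR = 1/2·sL + 0·sR = 20/17

40/17 40/17 0 20/17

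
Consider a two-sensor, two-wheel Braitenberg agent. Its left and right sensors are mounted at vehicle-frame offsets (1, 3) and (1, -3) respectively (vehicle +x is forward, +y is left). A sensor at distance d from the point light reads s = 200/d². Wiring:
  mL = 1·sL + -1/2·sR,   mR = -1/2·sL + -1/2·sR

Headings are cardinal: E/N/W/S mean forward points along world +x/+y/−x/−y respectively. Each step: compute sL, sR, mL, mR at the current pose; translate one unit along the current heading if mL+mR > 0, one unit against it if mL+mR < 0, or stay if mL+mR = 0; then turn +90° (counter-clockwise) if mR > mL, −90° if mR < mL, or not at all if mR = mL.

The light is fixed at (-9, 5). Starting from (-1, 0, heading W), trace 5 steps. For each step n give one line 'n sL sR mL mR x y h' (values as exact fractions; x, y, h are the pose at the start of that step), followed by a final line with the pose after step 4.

n=0: pose=(-1,0,W); sL=200/113, sR=200/53; mL=-700/5989, mR=-16600/5989; mL+mR=-17300/5989 → advance -1; mR−mL=-300/113 → turn -1·90°
n=1: pose=(0,0,N); sL=50/13, sR=5/4; mL=335/104, mR=-265/104; mL+mR=35/52 → advance +1; mR−mL=-75/13 → turn -1·90°
n=2: pose=(0,1,E); sL=200/101, sR=200/149; mL=19700/15049, mR=-25000/15049; mL+mR=-5300/15049 → advance -1; mR−mL=-300/101 → turn -1·90°
n=3: pose=(-1,1,S); sL=100/73, sR=4; mL=-46/73, mR=-196/73; mL+mR=-242/73 → advance -1; mR−mL=-150/73 → turn -1·90°
n=4: pose=(-1,2,W); sL=40/17, sR=200/49; mL=260/833, mR=-2680/833; mL+mR=-2420/833 → advance -1; mR−mL=-60/17 → turn -1·90°

0 200/113 200/53 -700/5989 -16600/5989 -1 0 W
1 50/13 5/4 335/104 -265/104 0 0 N
2 200/101 200/149 19700/15049 -25000/15049 0 1 E
3 100/73 4 -46/73 -196/73 -1 1 S
4 40/17 200/49 260/833 -2680/833 -1 2 W
final 0 2 N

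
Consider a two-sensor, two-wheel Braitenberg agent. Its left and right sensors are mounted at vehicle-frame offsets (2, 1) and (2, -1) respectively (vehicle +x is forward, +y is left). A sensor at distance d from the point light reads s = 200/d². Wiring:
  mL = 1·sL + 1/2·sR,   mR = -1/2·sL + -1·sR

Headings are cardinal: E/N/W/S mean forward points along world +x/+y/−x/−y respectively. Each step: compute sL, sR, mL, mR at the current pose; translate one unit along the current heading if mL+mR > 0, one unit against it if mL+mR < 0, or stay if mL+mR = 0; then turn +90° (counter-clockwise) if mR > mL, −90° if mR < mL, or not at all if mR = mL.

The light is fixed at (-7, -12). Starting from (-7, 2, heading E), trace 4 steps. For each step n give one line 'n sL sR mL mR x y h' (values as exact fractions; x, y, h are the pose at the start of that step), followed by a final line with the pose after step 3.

0 200/229 200/173 57500/39617 -63100/39617 -7 2 E
1 25/18 50/37 1375/666 -2725/1332 -8 2 S
2 200/153 40/41 11260/6273 -10220/6273 -8 1 W
3 100/117 100/113 17150/13221 -17350/13221 -9 1 N
final -9 0 E

n=0: pose=(-7,2,E); sL=200/229, sR=200/173; mL=57500/39617, mR=-63100/39617; mL+mR=-5600/39617 → advance -1; mR−mL=-120600/39617 → turn -1·90°
n=1: pose=(-8,2,S); sL=25/18, sR=50/37; mL=1375/666, mR=-2725/1332; mL+mR=25/1332 → advance +1; mR−mL=-1825/444 → turn -1·90°
n=2: pose=(-8,1,W); sL=200/153, sR=40/41; mL=11260/6273, mR=-10220/6273; mL+mR=1040/6273 → advance +1; mR−mL=-7160/2091 → turn -1·90°
n=3: pose=(-9,1,N); sL=100/117, sR=100/113; mL=17150/13221, mR=-17350/13221; mL+mR=-200/13221 → advance -1; mR−mL=-11500/4407 → turn -1·90°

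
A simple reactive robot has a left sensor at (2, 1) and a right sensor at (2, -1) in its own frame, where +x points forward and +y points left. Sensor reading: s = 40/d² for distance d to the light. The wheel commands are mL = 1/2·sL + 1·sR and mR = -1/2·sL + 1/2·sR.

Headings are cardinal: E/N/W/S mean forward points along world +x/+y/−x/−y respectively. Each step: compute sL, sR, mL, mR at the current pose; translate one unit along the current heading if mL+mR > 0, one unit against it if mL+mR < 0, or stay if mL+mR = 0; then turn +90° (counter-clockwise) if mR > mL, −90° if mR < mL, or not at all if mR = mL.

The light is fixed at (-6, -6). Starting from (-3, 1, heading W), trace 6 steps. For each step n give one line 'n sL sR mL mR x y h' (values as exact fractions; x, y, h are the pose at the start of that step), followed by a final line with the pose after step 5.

n=0: pose=(-3,1,W); sL=40/37, sR=8/13; mL=556/481, mR=-112/481; mL+mR=12/13 → advance +1; mR−mL=-668/481 → turn -1·90°
n=1: pose=(-4,1,N); sL=20/41, sR=4/9; mL=254/369, mR=-8/369; mL+mR=2/3 → advance +1; mR−mL=-262/369 → turn -1·90°
n=2: pose=(-4,2,E); sL=40/97, sR=8/13; mL=1036/1261, mR=128/1261; mL+mR=12/13 → advance +1; mR−mL=-908/1261 → turn -1·90°
n=3: pose=(-3,2,S); sL=10/13, sR=1; mL=18/13, mR=3/26; mL+mR=3/2 → advance +1; mR−mL=-33/26 → turn -1·90°
n=4: pose=(-3,1,W); sL=40/37, sR=8/13; mL=556/481, mR=-112/481; mL+mR=12/13 → advance +1; mR−mL=-668/481 → turn -1·90°
n=5: pose=(-4,1,N); sL=20/41, sR=4/9; mL=254/369, mR=-8/369; mL+mR=2/3 → advance +1; mR−mL=-262/369 → turn -1·90°

0 40/37 8/13 556/481 -112/481 -3 1 W
1 20/41 4/9 254/369 -8/369 -4 1 N
2 40/97 8/13 1036/1261 128/1261 -4 2 E
3 10/13 1 18/13 3/26 -3 2 S
4 40/37 8/13 556/481 -112/481 -3 1 W
5 20/41 4/9 254/369 -8/369 -4 1 N
final -4 2 E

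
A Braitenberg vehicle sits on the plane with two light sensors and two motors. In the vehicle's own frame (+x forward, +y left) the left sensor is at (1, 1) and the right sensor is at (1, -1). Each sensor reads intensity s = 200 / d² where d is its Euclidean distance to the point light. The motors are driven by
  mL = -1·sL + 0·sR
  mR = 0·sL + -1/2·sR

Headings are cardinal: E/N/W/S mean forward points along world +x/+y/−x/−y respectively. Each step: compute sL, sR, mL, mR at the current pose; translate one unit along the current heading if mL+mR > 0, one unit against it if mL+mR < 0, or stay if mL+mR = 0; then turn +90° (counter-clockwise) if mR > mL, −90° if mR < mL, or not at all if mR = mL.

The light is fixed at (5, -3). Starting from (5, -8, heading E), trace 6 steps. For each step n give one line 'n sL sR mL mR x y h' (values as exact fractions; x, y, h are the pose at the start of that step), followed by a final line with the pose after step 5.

0 200/17 200/37 -200/17 -100/37 5 -8 E
1 10 25/2 -10 -25/4 4 -8 N
2 200/53 200/29 -200/53 -100/29 4 -9 W
3 4 4 -4 -2 5 -9 S
4 200/17 200/37 -200/17 -100/37 5 -8 E
5 10 25/2 -10 -25/4 4 -8 N
final 4 -9 W

n=0: pose=(5,-8,E); sL=200/17, sR=200/37; mL=-200/17, mR=-100/37; mL+mR=-9100/629 → advance -1; mR−mL=5700/629 → turn +1·90°
n=1: pose=(4,-8,N); sL=10, sR=25/2; mL=-10, mR=-25/4; mL+mR=-65/4 → advance -1; mR−mL=15/4 → turn +1·90°
n=2: pose=(4,-9,W); sL=200/53, sR=200/29; mL=-200/53, mR=-100/29; mL+mR=-11100/1537 → advance -1; mR−mL=500/1537 → turn +1·90°
n=3: pose=(5,-9,S); sL=4, sR=4; mL=-4, mR=-2; mL+mR=-6 → advance -1; mR−mL=2 → turn +1·90°
n=4: pose=(5,-8,E); sL=200/17, sR=200/37; mL=-200/17, mR=-100/37; mL+mR=-9100/629 → advance -1; mR−mL=5700/629 → turn +1·90°
n=5: pose=(4,-8,N); sL=10, sR=25/2; mL=-10, mR=-25/4; mL+mR=-65/4 → advance -1; mR−mL=15/4 → turn +1·90°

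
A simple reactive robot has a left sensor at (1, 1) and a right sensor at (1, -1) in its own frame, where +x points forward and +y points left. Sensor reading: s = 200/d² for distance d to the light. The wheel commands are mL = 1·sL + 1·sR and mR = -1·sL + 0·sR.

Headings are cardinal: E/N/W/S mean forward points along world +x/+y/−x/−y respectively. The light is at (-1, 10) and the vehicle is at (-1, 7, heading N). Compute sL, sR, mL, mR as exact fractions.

40 40 80 -40

left sensor world pos  = (-2, 8); dL² = 5
right sensor world pos = (0, 8); dR² = 5
sL = 200/5 = 40
sR = 200/5 = 40
mL = 1·sL + 1·sR = 80
mR = -1·sL + 0·sR = -40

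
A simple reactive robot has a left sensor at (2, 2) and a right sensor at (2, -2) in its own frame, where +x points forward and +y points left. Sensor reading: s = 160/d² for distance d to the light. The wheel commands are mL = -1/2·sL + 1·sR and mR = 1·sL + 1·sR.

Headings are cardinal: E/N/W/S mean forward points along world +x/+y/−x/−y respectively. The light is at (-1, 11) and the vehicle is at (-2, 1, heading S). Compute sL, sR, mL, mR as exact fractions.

32/29 160/153 2192/4437 9536/4437

left sensor world pos  = (0, -1); dL² = 145
right sensor world pos = (-4, -1); dR² = 153
sL = 160/145 = 32/29
sR = 160/153 = 160/153
mL = -1/2·sL + 1·sR = 2192/4437
mR = 1·sL + 1·sR = 9536/4437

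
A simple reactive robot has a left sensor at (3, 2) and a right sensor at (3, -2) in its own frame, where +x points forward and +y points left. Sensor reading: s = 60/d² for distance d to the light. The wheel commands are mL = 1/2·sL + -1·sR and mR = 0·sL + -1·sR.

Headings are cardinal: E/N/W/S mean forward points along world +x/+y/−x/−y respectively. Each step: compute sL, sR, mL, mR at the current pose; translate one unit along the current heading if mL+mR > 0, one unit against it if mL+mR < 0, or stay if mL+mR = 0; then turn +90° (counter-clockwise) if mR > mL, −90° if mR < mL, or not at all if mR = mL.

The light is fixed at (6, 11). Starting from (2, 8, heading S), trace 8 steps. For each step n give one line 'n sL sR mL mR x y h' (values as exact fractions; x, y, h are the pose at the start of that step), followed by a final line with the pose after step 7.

0 3/2 5/6 -1/12 -5/6 2 8 S
1 12/13 60/49 -486/637 -60/49 2 9 W
2 30/13 30 -375/13 -30 3 9 N
3 60 12/5 138/5 -12/5 3 8 E
4 5/3 15/13 -25/78 -15/13 4 8 S
5 60/41 12/5 -342/205 -12/5 4 9 W
6 6 30 -27 -30 5 9 N
7 12 60/29 114/29 -60/29 5 8 E
final 6 8 S

n=0: pose=(2,8,S); sL=3/2, sR=5/6; mL=-1/12, mR=-5/6; mL+mR=-11/12 → advance -1; mR−mL=-3/4 → turn -1·90°
n=1: pose=(2,9,W); sL=12/13, sR=60/49; mL=-486/637, mR=-60/49; mL+mR=-1266/637 → advance -1; mR−mL=-6/13 → turn -1·90°
n=2: pose=(3,9,N); sL=30/13, sR=30; mL=-375/13, mR=-30; mL+mR=-765/13 → advance -1; mR−mL=-15/13 → turn -1·90°
n=3: pose=(3,8,E); sL=60, sR=12/5; mL=138/5, mR=-12/5; mL+mR=126/5 → advance +1; mR−mL=-30 → turn -1·90°
n=4: pose=(4,8,S); sL=5/3, sR=15/13; mL=-25/78, mR=-15/13; mL+mR=-115/78 → advance -1; mR−mL=-5/6 → turn -1·90°
n=5: pose=(4,9,W); sL=60/41, sR=12/5; mL=-342/205, mR=-12/5; mL+mR=-834/205 → advance -1; mR−mL=-30/41 → turn -1·90°
n=6: pose=(5,9,N); sL=6, sR=30; mL=-27, mR=-30; mL+mR=-57 → advance -1; mR−mL=-3 → turn -1·90°
n=7: pose=(5,8,E); sL=12, sR=60/29; mL=114/29, mR=-60/29; mL+mR=54/29 → advance +1; mR−mL=-6 → turn -1·90°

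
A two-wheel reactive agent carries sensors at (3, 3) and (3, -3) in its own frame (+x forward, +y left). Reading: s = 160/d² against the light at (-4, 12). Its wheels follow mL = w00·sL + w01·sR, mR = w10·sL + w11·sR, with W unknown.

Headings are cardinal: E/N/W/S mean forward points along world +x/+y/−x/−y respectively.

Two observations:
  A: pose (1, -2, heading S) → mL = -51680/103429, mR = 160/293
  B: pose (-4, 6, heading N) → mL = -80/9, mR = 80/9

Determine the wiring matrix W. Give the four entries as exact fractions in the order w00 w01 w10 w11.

-1/2 -1/2 0 1

obs A: pose=(1,-2,S) → sL=160/353, sR=160/293, mL=-51680/103429, mR=160/293
obs B: pose=(-4,6,N) → sL=80/9, sR=80/9, mL=-80/9, mR=80/9
sensor matrix S = [[160/353, 160/293], [80/9, 80/9]]; det S = -256000/310287
solve [mL_A; mL_B] = S·[w00; w01] and [mR_A; mR_B] = S·[w10; w11]:
  w00 = -1/2, w01 = -1/2, w10 = 0, w11 = 1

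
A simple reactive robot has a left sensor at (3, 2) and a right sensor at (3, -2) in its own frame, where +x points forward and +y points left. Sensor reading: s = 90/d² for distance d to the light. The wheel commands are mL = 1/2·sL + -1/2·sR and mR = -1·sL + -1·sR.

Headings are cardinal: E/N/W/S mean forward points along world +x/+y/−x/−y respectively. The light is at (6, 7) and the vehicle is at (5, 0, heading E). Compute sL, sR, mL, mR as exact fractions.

90/29 18/17 504/493 -2052/493

left sensor world pos  = (8, 2); dL² = 29
right sensor world pos = (8, -2); dR² = 85
sL = 90/29 = 90/29
sR = 90/85 = 18/17
mL = 1/2·sL + -1/2·sR = 504/493
mR = -1·sL + -1·sR = -2052/493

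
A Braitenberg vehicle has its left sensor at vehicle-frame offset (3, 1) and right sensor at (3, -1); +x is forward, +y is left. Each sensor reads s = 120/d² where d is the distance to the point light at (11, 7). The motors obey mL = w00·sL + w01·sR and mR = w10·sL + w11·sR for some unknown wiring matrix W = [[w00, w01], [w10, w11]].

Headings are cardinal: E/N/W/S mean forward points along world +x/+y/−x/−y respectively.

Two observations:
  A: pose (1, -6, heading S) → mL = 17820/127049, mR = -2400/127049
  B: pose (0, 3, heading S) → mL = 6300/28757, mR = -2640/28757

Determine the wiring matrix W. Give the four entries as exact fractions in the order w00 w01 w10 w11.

obs A: pose=(1,-6,S) → sL=120/337, sR=120/377, mL=17820/127049, mR=-2400/127049
obs B: pose=(0,3,S) → sL=120/149, sR=120/193, mL=6300/28757, mR=-2640/28757
sensor matrix S = [[120/337, 120/377], [120/149, 120/193]]; det S = -127699200/3653548093
solve [mL_A; mL_B] = S·[w00; w01] and [mR_A; mR_B] = S·[w10; w11]:
  w00 = -1/2, w01 = 1, w10 = -1/2, w11 = 1/2

-1/2 1 -1/2 1/2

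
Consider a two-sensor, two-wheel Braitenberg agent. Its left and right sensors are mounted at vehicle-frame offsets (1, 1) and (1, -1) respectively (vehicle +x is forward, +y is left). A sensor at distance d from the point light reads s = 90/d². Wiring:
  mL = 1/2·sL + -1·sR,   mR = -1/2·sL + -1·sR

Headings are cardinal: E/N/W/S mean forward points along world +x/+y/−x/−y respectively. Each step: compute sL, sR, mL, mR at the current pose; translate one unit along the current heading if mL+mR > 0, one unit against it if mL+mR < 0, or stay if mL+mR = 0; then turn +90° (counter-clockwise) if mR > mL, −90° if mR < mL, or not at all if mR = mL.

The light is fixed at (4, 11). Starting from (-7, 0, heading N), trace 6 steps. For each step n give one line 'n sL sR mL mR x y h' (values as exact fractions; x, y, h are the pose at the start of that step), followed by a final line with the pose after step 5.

0 45/122 9/20 -81/305 -387/610 -7 0 N
1 90/221 90/269 -7785/59449 -31995/59449 -7 -1 E
2 9/29 45/169 -1089/9802 -4131/9802 -8 -1 S
3 90/313 90/269 -16065/84197 -40275/84197 -8 0 W
4 45/122 9/20 -81/305 -387/610 -7 0 N
5 90/221 90/269 -7785/59449 -31995/59449 -7 -1 E
final -8 -1 S

n=0: pose=(-7,0,N); sL=45/122, sR=9/20; mL=-81/305, mR=-387/610; mL+mR=-9/10 → advance -1; mR−mL=-45/122 → turn -1·90°
n=1: pose=(-7,-1,E); sL=90/221, sR=90/269; mL=-7785/59449, mR=-31995/59449; mL+mR=-180/269 → advance -1; mR−mL=-90/221 → turn -1·90°
n=2: pose=(-8,-1,S); sL=9/29, sR=45/169; mL=-1089/9802, mR=-4131/9802; mL+mR=-90/169 → advance -1; mR−mL=-9/29 → turn -1·90°
n=3: pose=(-8,0,W); sL=90/313, sR=90/269; mL=-16065/84197, mR=-40275/84197; mL+mR=-180/269 → advance -1; mR−mL=-90/313 → turn -1·90°
n=4: pose=(-7,0,N); sL=45/122, sR=9/20; mL=-81/305, mR=-387/610; mL+mR=-9/10 → advance -1; mR−mL=-45/122 → turn -1·90°
n=5: pose=(-7,-1,E); sL=90/221, sR=90/269; mL=-7785/59449, mR=-31995/59449; mL+mR=-180/269 → advance -1; mR−mL=-90/221 → turn -1·90°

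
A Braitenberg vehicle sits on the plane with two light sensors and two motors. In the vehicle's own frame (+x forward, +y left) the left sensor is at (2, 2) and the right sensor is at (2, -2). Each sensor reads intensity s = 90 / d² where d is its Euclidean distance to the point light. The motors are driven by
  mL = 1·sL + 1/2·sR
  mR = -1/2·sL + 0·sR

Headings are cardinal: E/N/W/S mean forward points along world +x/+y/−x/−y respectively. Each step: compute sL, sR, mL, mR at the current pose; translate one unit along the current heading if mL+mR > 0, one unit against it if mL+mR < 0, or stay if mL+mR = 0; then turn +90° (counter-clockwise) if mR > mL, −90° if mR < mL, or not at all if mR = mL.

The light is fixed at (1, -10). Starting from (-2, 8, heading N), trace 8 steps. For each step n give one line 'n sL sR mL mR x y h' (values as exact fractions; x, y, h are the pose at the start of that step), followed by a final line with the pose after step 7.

0 18/85 90/401 11043/34085 -9/85 -2 8 N
1 45/221 9/29 4599/12818 -45/442 -2 9 E
2 90/289 18/61 8091/17629 -45/289 -1 9 S
3 45/136 45/208 3105/7072 -45/272 -1 8 W
4 18/85 90/401 11043/34085 -9/85 -2 8 N
5 45/221 9/29 4599/12818 -45/442 -2 9 E
6 90/289 18/61 8091/17629 -45/289 -1 9 S
7 45/136 45/208 3105/7072 -45/272 -1 8 W
final -2 8 N

n=0: pose=(-2,8,N); sL=18/85, sR=90/401; mL=11043/34085, mR=-9/85; mL+mR=7434/34085 → advance +1; mR−mL=-14652/34085 → turn -1·90°
n=1: pose=(-2,9,E); sL=45/221, sR=9/29; mL=4599/12818, mR=-45/442; mL+mR=1647/6409 → advance +1; mR−mL=-2952/6409 → turn -1·90°
n=2: pose=(-1,9,S); sL=90/289, sR=18/61; mL=8091/17629, mR=-45/289; mL+mR=5346/17629 → advance +1; mR−mL=-10836/17629 → turn -1·90°
n=3: pose=(-1,8,W); sL=45/136, sR=45/208; mL=3105/7072, mR=-45/272; mL+mR=1935/7072 → advance +1; mR−mL=-4275/7072 → turn -1·90°
n=4: pose=(-2,8,N); sL=18/85, sR=90/401; mL=11043/34085, mR=-9/85; mL+mR=7434/34085 → advance +1; mR−mL=-14652/34085 → turn -1·90°
n=5: pose=(-2,9,E); sL=45/221, sR=9/29; mL=4599/12818, mR=-45/442; mL+mR=1647/6409 → advance +1; mR−mL=-2952/6409 → turn -1·90°
n=6: pose=(-1,9,S); sL=90/289, sR=18/61; mL=8091/17629, mR=-45/289; mL+mR=5346/17629 → advance +1; mR−mL=-10836/17629 → turn -1·90°
n=7: pose=(-1,8,W); sL=45/136, sR=45/208; mL=3105/7072, mR=-45/272; mL+mR=1935/7072 → advance +1; mR−mL=-4275/7072 → turn -1·90°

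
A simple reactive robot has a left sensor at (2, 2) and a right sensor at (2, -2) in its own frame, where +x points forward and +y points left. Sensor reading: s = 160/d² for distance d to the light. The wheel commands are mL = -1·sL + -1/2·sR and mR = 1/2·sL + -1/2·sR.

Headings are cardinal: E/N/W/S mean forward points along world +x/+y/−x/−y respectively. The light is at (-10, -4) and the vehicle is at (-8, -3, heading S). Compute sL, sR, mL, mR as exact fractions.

left sensor world pos  = (-6, -5); dL² = 17
right sensor world pos = (-10, -5); dR² = 1
sL = 160/17 = 160/17
sR = 160/1 = 160
mL = -1·sL + -1/2·sR = -1520/17
mR = 1/2·sL + -1/2·sR = -1280/17

160/17 160 -1520/17 -1280/17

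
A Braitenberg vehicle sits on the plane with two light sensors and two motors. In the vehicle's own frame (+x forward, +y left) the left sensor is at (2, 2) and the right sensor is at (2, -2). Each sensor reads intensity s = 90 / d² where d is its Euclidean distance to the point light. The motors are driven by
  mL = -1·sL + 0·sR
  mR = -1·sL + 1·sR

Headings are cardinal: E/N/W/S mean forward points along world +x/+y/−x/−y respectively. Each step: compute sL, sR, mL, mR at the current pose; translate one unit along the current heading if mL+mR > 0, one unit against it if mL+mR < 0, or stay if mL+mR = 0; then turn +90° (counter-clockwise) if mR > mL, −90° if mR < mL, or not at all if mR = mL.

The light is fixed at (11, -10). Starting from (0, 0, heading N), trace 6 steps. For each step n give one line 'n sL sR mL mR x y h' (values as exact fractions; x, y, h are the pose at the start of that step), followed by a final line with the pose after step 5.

n=0: pose=(0,0,N); sL=90/313, sR=2/5; mL=-90/313, mR=176/1565; mL+mR=-274/1565 → advance -1; mR−mL=2/5 → turn +1·90°
n=1: pose=(0,-1,W); sL=45/109, sR=9/29; mL=-45/109, mR=-324/3161; mL+mR=-1629/3161 → advance -1; mR−mL=9/29 → turn +1·90°
n=2: pose=(1,-1,S); sL=90/113, sR=90/193; mL=-90/113, mR=-7200/21809; mL+mR=-24570/21809 → advance -1; mR−mL=90/193 → turn +1·90°
n=3: pose=(1,0,E); sL=45/104, sR=45/64; mL=-45/104, mR=225/832; mL+mR=-135/832 → advance -1; mR−mL=45/64 → turn +1·90°
n=4: pose=(0,0,N); sL=90/313, sR=2/5; mL=-90/313, mR=176/1565; mL+mR=-274/1565 → advance -1; mR−mL=2/5 → turn +1·90°
n=5: pose=(0,-1,W); sL=45/109, sR=9/29; mL=-45/109, mR=-324/3161; mL+mR=-1629/3161 → advance -1; mR−mL=9/29 → turn +1·90°

0 90/313 2/5 -90/313 176/1565 0 0 N
1 45/109 9/29 -45/109 -324/3161 0 -1 W
2 90/113 90/193 -90/113 -7200/21809 1 -1 S
3 45/104 45/64 -45/104 225/832 1 0 E
4 90/313 2/5 -90/313 176/1565 0 0 N
5 45/109 9/29 -45/109 -324/3161 0 -1 W
final 1 -1 S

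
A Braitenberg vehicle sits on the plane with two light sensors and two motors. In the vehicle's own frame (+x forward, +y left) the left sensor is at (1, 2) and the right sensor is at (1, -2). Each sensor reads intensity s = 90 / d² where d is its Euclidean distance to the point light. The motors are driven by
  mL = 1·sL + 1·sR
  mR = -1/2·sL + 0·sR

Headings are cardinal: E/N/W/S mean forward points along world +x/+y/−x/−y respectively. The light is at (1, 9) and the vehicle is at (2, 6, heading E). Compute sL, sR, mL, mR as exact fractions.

left sensor world pos  = (3, 8); dL² = 5
right sensor world pos = (3, 4); dR² = 29
sL = 90/5 = 18
sR = 90/29 = 90/29
mL = 1·sL + 1·sR = 612/29
mR = -1/2·sL + 0·sR = -9

18 90/29 612/29 -9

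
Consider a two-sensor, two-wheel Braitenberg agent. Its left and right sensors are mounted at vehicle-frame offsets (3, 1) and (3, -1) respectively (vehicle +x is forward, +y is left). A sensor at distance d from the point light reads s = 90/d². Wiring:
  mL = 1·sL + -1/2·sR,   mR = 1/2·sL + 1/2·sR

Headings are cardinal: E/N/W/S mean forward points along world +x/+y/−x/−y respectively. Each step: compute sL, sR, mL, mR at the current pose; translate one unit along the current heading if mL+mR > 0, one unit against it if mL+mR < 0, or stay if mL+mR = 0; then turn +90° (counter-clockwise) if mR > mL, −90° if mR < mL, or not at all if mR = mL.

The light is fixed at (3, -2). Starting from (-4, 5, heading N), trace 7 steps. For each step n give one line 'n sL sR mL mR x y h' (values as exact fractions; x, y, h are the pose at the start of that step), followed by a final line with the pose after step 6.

0 45/82 45/68 1215/5576 3375/5576 -4 5 N
1 90/149 90/181 9585/26969 14850/26969 -4 6 W
2 45/37 45/53 3105/3922 2025/1961 -5 6 S
3 90/89 90/61 1485/5429 6750/5429 -5 5 E
4 45/82 45/68 1215/5576 3375/5576 -4 5 N
5 90/149 90/181 9585/26969 14850/26969 -4 6 W
6 45/37 45/53 3105/3922 2025/1961 -5 6 S
final -5 5 E

n=0: pose=(-4,5,N); sL=45/82, sR=45/68; mL=1215/5576, mR=3375/5576; mL+mR=135/164 → advance +1; mR−mL=270/697 → turn +1·90°
n=1: pose=(-4,6,W); sL=90/149, sR=90/181; mL=9585/26969, mR=14850/26969; mL+mR=135/149 → advance +1; mR−mL=5265/26969 → turn +1·90°
n=2: pose=(-5,6,S); sL=45/37, sR=45/53; mL=3105/3922, mR=2025/1961; mL+mR=135/74 → advance +1; mR−mL=945/3922 → turn +1·90°
n=3: pose=(-5,5,E); sL=90/89, sR=90/61; mL=1485/5429, mR=6750/5429; mL+mR=135/89 → advance +1; mR−mL=5265/5429 → turn +1·90°
n=4: pose=(-4,5,N); sL=45/82, sR=45/68; mL=1215/5576, mR=3375/5576; mL+mR=135/164 → advance +1; mR−mL=270/697 → turn +1·90°
n=5: pose=(-4,6,W); sL=90/149, sR=90/181; mL=9585/26969, mR=14850/26969; mL+mR=135/149 → advance +1; mR−mL=5265/26969 → turn +1·90°
n=6: pose=(-5,6,S); sL=45/37, sR=45/53; mL=3105/3922, mR=2025/1961; mL+mR=135/74 → advance +1; mR−mL=945/3922 → turn +1·90°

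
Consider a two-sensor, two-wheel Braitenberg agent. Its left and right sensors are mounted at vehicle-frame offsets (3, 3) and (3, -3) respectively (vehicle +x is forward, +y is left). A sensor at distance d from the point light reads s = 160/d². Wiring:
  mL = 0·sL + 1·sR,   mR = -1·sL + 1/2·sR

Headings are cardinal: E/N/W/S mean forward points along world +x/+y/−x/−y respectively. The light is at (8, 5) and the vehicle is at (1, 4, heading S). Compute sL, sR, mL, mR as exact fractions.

5 40/29 40/29 -125/29

left sensor world pos  = (4, 1); dL² = 32
right sensor world pos = (-2, 1); dR² = 116
sL = 160/32 = 5
sR = 160/116 = 40/29
mL = 0·sL + 1·sR = 40/29
mR = -1·sL + 1/2·sR = -125/29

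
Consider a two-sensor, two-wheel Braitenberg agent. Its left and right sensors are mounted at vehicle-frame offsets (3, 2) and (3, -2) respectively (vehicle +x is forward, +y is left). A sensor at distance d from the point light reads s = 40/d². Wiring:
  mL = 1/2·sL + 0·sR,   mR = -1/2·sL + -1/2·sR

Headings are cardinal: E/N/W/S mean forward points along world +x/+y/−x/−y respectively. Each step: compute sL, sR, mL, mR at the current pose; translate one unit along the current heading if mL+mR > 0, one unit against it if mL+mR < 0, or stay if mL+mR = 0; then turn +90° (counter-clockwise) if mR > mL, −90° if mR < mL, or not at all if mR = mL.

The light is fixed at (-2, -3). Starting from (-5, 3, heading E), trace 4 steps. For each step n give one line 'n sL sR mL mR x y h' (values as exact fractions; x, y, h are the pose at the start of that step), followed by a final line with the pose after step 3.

0 5/8 5/2 5/16 -25/16 -5 3 E
1 40/13 8/9 20/13 -232/117 -6 3 S
2 20/37 4/13 10/37 -204/481 -6 4 W
3 8/25 40/101 4/25 -904/2525 -5 4 N
final -5 3 E

n=0: pose=(-5,3,E); sL=5/8, sR=5/2; mL=5/16, mR=-25/16; mL+mR=-5/4 → advance -1; mR−mL=-15/8 → turn -1·90°
n=1: pose=(-6,3,S); sL=40/13, sR=8/9; mL=20/13, mR=-232/117; mL+mR=-4/9 → advance -1; mR−mL=-412/117 → turn -1·90°
n=2: pose=(-6,4,W); sL=20/37, sR=4/13; mL=10/37, mR=-204/481; mL+mR=-2/13 → advance -1; mR−mL=-334/481 → turn -1·90°
n=3: pose=(-5,4,N); sL=8/25, sR=40/101; mL=4/25, mR=-904/2525; mL+mR=-20/101 → advance -1; mR−mL=-1308/2525 → turn -1·90°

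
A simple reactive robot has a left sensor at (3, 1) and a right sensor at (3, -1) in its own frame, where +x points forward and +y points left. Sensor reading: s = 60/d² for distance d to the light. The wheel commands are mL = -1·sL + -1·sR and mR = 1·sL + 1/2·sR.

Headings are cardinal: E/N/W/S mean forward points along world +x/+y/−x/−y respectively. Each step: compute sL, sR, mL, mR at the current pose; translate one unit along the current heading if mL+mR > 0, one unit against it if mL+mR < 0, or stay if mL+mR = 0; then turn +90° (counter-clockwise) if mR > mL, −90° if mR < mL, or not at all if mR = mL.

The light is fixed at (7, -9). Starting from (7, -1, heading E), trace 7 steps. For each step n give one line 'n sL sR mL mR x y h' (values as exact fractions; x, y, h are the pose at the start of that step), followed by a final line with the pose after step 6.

0 2/3 30/29 -148/87 103/87 7 -1 E
1 12/25 60/121 -2952/3025 2202/3025 6 -1 N
2 15/13 3/4 -99/52 159/104 6 -2 W
3 60/17 60/17 -120/17 90/17 7 -2 S
4 2/3 30/29 -148/87 103/87 7 -1 E
5 12/25 60/121 -2952/3025 2202/3025 6 -1 N
6 15/13 3/4 -99/52 159/104 6 -2 W
final 7 -2 S

n=0: pose=(7,-1,E); sL=2/3, sR=30/29; mL=-148/87, mR=103/87; mL+mR=-15/29 → advance -1; mR−mL=251/87 → turn +1·90°
n=1: pose=(6,-1,N); sL=12/25, sR=60/121; mL=-2952/3025, mR=2202/3025; mL+mR=-30/121 → advance -1; mR−mL=5154/3025 → turn +1·90°
n=2: pose=(6,-2,W); sL=15/13, sR=3/4; mL=-99/52, mR=159/104; mL+mR=-3/8 → advance -1; mR−mL=357/104 → turn +1·90°
n=3: pose=(7,-2,S); sL=60/17, sR=60/17; mL=-120/17, mR=90/17; mL+mR=-30/17 → advance -1; mR−mL=210/17 → turn +1·90°
n=4: pose=(7,-1,E); sL=2/3, sR=30/29; mL=-148/87, mR=103/87; mL+mR=-15/29 → advance -1; mR−mL=251/87 → turn +1·90°
n=5: pose=(6,-1,N); sL=12/25, sR=60/121; mL=-2952/3025, mR=2202/3025; mL+mR=-30/121 → advance -1; mR−mL=5154/3025 → turn +1·90°
n=6: pose=(6,-2,W); sL=15/13, sR=3/4; mL=-99/52, mR=159/104; mL+mR=-3/8 → advance -1; mR−mL=357/104 → turn +1·90°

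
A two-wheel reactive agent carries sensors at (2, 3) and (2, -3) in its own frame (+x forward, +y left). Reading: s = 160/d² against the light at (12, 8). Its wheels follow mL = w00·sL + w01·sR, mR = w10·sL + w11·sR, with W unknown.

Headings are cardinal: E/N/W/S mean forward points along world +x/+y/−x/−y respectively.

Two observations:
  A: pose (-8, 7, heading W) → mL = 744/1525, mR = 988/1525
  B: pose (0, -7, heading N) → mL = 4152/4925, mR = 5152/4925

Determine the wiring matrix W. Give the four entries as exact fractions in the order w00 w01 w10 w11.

1/2 1 1 1

obs A: pose=(-8,7,W) → sL=8/25, sR=20/61, mL=744/1525, mR=988/1525
obs B: pose=(0,-7,N) → sL=80/197, sR=16/25, mL=4152/4925, mR=5152/4925
sensor matrix S = [[8/25, 20/61], [80/197, 16/25]]; det S = 538176/7510625
solve [mL_A; mL_B] = S·[w00; w01] and [mR_A; mR_B] = S·[w10; w11]:
  w00 = 1/2, w01 = 1, w10 = 1, w11 = 1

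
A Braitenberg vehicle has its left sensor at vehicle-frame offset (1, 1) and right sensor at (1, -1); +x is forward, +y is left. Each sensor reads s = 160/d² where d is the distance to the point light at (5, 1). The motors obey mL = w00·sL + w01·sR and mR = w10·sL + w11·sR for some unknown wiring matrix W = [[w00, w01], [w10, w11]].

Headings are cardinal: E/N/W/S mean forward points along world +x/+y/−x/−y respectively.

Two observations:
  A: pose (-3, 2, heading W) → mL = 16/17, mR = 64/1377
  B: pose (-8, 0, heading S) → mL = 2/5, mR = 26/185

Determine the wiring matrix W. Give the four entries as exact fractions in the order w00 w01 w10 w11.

obs A: pose=(-3,2,W) → sL=160/81, sR=32/17, mL=16/17, mR=64/1377
obs B: pose=(-8,0,S) → sL=40/37, sR=4/5, mL=2/5, mR=26/185
sensor matrix S = [[160/81, 32/17], [40/37, 4/5]]; det S = -23168/50949
solve [mL_A; mL_B] = S·[w00; w01] and [mR_A; mR_B] = S·[w10; w11]:
  w00 = 0, w01 = 1/2, w10 = 1/2, w11 = -1/2

0 1/2 1/2 -1/2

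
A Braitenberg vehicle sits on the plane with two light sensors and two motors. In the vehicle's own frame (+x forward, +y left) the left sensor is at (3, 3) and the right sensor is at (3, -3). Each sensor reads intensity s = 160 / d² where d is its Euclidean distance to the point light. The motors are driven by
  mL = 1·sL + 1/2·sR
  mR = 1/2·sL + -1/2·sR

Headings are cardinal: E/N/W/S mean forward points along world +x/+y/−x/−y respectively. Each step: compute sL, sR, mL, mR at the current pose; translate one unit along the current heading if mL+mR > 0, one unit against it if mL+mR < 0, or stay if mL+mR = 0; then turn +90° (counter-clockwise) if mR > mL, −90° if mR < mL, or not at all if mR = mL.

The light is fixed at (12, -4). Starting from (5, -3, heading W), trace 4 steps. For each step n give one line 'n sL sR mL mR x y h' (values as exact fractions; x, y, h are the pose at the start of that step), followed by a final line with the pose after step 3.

n=0: pose=(5,-3,W); sL=20/13, sR=40/29; mL=840/377, mR=30/377; mL+mR=30/13 → advance +1; mR−mL=-810/377 → turn -1·90°
n=1: pose=(4,-3,N); sL=160/137, sR=160/41; mL=17520/5617, mR=-7680/5617; mL+mR=240/137 → advance +1; mR−mL=-25200/5617 → turn -1·90°
n=2: pose=(4,-2,E); sL=16/5, sR=80/13; mL=408/65, mR=-96/65; mL+mR=24/5 → advance +1; mR−mL=-504/65 → turn -1·90°
n=3: pose=(5,-2,S); sL=160/17, sR=160/101; mL=17520/1717, mR=6720/1717; mL+mR=240/17 → advance +1; mR−mL=-10800/1717 → turn -1·90°

0 20/13 40/29 840/377 30/377 5 -3 W
1 160/137 160/41 17520/5617 -7680/5617 4 -3 N
2 16/5 80/13 408/65 -96/65 4 -2 E
3 160/17 160/101 17520/1717 6720/1717 5 -2 S
final 5 -3 W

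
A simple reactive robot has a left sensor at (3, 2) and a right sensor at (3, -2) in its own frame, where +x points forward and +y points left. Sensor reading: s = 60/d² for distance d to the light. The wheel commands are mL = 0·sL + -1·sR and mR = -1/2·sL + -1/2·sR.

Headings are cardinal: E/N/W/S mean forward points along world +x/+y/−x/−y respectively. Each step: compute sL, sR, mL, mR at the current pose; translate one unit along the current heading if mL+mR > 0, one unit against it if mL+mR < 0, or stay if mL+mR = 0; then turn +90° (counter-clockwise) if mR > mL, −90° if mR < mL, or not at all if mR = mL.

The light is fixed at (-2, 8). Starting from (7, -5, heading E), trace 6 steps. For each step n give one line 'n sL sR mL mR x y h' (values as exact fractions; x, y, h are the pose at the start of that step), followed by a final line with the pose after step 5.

n=0: pose=(7,-5,E); sL=12/53, sR=20/123; mL=-20/123, mR=-1268/6519; mL+mR=-776/2173 → advance -1; mR−mL=-208/6519 → turn -1·90°
n=1: pose=(6,-5,S); sL=15/89, sR=15/73; mL=-15/73, mR=-1215/6497; mL+mR=-2550/6497 → advance -1; mR−mL=120/6497 → turn +1·90°
n=2: pose=(6,-4,E); sL=60/221, sR=60/317; mL=-60/317, mR=-16140/70057; mL+mR=-29400/70057 → advance -1; mR−mL=-2880/70057 → turn -1·90°
n=3: pose=(5,-4,S); sL=10/51, sR=6/25; mL=-6/25, mR=-278/1275; mL+mR=-584/1275 → advance -1; mR−mL=28/1275 → turn +1·90°
n=4: pose=(5,-3,E); sL=60/181, sR=60/269; mL=-60/269, mR=-13500/48689; mL+mR=-24360/48689 → advance -1; mR−mL=-2640/48689 → turn -1·90°
n=5: pose=(4,-3,S); sL=3/13, sR=15/53; mL=-15/53, mR=-177/689; mL+mR=-372/689 → advance -1; mR−mL=18/689 → turn +1·90°

0 12/53 20/123 -20/123 -1268/6519 7 -5 E
1 15/89 15/73 -15/73 -1215/6497 6 -5 S
2 60/221 60/317 -60/317 -16140/70057 6 -4 E
3 10/51 6/25 -6/25 -278/1275 5 -4 S
4 60/181 60/269 -60/269 -13500/48689 5 -3 E
5 3/13 15/53 -15/53 -177/689 4 -3 S
final 4 -2 E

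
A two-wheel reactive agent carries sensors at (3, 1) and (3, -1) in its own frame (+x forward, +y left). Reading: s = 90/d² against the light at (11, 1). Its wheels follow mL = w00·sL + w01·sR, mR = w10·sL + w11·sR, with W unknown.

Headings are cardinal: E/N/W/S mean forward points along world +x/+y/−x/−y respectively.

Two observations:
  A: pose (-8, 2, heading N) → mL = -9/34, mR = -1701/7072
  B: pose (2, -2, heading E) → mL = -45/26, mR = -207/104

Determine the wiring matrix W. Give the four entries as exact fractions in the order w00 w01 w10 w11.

obs A: pose=(-8,2,N) → sL=45/208, sR=9/34, mL=-9/34, mR=-1701/7072
obs B: pose=(2,-2,E) → sL=9/4, sR=45/26, mL=-45/26, mR=-207/104
sensor matrix S = [[45/208, 9/34], [9/4, 45/26]]; det S = -20331/91936
solve [mL_A; mL_B] = S·[w00; w01] and [mR_A; mR_B] = S·[w10; w11]:
  w00 = 0, w01 = -1, w10 = -1/2, w11 = -1/2

0 -1 -1/2 -1/2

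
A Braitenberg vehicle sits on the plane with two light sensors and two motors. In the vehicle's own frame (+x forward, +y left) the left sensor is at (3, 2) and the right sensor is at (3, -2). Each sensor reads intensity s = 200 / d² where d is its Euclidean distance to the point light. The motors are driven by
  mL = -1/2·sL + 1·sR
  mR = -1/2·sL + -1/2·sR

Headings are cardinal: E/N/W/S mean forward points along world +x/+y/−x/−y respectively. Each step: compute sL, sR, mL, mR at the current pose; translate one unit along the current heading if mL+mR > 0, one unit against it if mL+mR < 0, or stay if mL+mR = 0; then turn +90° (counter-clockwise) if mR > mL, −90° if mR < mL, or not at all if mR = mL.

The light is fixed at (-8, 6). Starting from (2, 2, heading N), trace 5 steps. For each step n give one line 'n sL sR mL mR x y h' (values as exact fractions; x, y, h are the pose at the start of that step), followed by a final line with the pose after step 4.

0 40/13 40/29 -60/377 -840/377 2 2 N
1 100/89 100/109 3450/9701 -9900/9701 2 1 E
2 40/37 200/113 5140/4181 -5960/4181 1 1 S
3 25/9 5 65/18 -35/9 1 2 W
4 40/13 40/29 -60/377 -840/377 2 2 N
final 2 1 E

n=0: pose=(2,2,N); sL=40/13, sR=40/29; mL=-60/377, mR=-840/377; mL+mR=-900/377 → advance -1; mR−mL=-60/29 → turn -1·90°
n=1: pose=(2,1,E); sL=100/89, sR=100/109; mL=3450/9701, mR=-9900/9701; mL+mR=-6450/9701 → advance -1; mR−mL=-150/109 → turn -1·90°
n=2: pose=(1,1,S); sL=40/37, sR=200/113; mL=5140/4181, mR=-5960/4181; mL+mR=-820/4181 → advance -1; mR−mL=-300/113 → turn -1·90°
n=3: pose=(1,2,W); sL=25/9, sR=5; mL=65/18, mR=-35/9; mL+mR=-5/18 → advance -1; mR−mL=-15/2 → turn -1·90°
n=4: pose=(2,2,N); sL=40/13, sR=40/29; mL=-60/377, mR=-840/377; mL+mR=-900/377 → advance -1; mR−mL=-60/29 → turn -1·90°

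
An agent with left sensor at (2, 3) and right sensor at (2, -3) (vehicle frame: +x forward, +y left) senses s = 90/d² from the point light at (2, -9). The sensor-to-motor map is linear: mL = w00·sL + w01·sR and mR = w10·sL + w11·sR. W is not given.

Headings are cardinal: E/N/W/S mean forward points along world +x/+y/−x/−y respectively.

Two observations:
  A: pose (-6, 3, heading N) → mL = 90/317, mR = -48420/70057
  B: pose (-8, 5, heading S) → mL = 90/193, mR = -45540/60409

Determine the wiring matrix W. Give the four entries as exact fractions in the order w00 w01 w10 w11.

1 0 -1 -1

obs A: pose=(-6,3,N) → sL=90/317, sR=90/221, mL=90/317, mR=-48420/70057
obs B: pose=(-8,5,S) → sL=90/193, sR=90/313, mL=90/193, mR=-45540/60409
sensor matrix S = [[90/317, 90/221], [90/193, 90/313]]; det S = -458200800/4232073313
solve [mL_A; mL_B] = S·[w00; w01] and [mR_A; mR_B] = S·[w10; w11]:
  w00 = 1, w01 = 0, w10 = -1, w11 = -1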